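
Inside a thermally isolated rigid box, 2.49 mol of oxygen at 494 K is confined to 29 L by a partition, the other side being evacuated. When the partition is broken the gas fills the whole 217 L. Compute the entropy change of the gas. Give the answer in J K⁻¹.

For an ideal gas in free expansion Q = 0 and W = 0, so T is unchanged.
Entropy is a state function; using a reversible isothermal path, ΔS_gas = nR ln(V₂/V₁) = 2.49 × 8.314 × ln(217/29) = 41.7 J/K.

ΔS_gas = 41.7 J/K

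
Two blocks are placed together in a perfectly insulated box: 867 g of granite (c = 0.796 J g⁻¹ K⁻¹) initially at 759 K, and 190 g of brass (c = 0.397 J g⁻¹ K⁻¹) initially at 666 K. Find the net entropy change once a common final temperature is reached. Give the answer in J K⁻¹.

Energy balance: T_f = (m₁c₁T₁ + m₂c₂T₂)/(m₁c₁ + m₂c₂) = 749.84 K.
ΔS₁ = m₁c₁ ln(T_f/T₁) = 690.132 × ln(749.84/759) = -8.382 J/K.
ΔS₂ = m₂c₂ ln(T_f/T₂) = 75.43 × ln(749.84/666) = 8.943 J/K.
ΔS_total = -8.382 + 8.943 = 0.561 J/K.

ΔS_total = 0.561 J/K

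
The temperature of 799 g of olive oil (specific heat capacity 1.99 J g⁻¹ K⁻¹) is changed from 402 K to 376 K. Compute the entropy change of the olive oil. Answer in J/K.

ΔS = -106 J/K

ΔS = ∫dQ_rev/T = m c ln(T₂/T₁) = 799 × 1.99 × ln(376/402) = -106 J/K.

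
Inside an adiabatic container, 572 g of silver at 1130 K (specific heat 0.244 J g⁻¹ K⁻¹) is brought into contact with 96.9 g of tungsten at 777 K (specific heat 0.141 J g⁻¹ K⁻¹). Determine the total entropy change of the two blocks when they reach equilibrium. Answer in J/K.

ΔS_total = 0.788 J/K

Energy balance: T_f = (m₁c₁T₁ + m₂c₂T₂)/(m₁c₁ + m₂c₂) = 1098.5 K.
ΔS₁ = m₁c₁ ln(T_f/T₁) = 139.568 × ln(1098.5/1130) = -3.943 J/K.
ΔS₂ = m₂c₂ ln(T_f/T₂) = 13.6629 × ln(1098.5/777) = 4.731 J/K.
ΔS_total = -3.943 + 4.731 = 0.788 J/K.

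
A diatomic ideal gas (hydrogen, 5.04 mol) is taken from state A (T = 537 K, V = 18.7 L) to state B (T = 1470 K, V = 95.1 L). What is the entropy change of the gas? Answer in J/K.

Entropy is a state function: ΔS = nC_V ln(T₂/T₁) + nR ln(V₂/V₁), with C_V = 5R/2 = 20.79 J mol⁻¹ K⁻¹ for a diatomic ideal gas.
ΔS = 5.04 × [20.79 × ln(1470/537) + 8.314 × ln(95.1/18.7)] = 174 J/K.

ΔS = 174 J/K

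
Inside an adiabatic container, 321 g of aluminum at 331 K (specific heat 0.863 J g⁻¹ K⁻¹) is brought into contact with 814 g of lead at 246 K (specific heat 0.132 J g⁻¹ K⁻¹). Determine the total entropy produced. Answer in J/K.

Energy balance: T_f = (m₁c₁T₁ + m₂c₂T₂)/(m₁c₁ + m₂c₂) = 307.25 K.
ΔS₁ = m₁c₁ ln(T_f/T₁) = 277.023 × ln(307.25/331) = -20.63 J/K.
ΔS₂ = m₂c₂ ln(T_f/T₂) = 107.448 × ln(307.25/246) = 23.89 J/K.
ΔS_total = -20.63 + 23.89 = 3.26 J/K.

ΔS_total = 3.26 J/K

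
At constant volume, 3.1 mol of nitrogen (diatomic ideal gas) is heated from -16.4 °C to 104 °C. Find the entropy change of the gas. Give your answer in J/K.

In kelvin: T₁ = 256.75 K, T₂ = 377.15 K. At constant volume, ΔS = nC_V ln(T₂/T₁) with C_V = 5R/2 = 20.79 J mol⁻¹ K⁻¹.
ΔS = 3.1 × 20.79 × ln(377.15/256.75) = 24.8 J/K.

ΔS = 24.8 J/K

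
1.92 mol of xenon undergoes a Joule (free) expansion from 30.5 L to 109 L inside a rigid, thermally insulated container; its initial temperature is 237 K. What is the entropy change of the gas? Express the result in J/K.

ΔS_gas = 20.3 J/K

No heat is exchanged and no work is done, so the ideal-gas temperature stays constant.
Entropy is a state function; using a reversible isothermal path, ΔS_gas = nR ln(V₂/V₁) = 1.92 × 8.314 × ln(109/30.5) = 20.3 J/K.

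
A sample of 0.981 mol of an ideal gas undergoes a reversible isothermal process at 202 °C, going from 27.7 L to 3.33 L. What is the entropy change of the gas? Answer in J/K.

ΔS_gas = -17.3 J/K

For an isothermal ideal gas ΔS_gas = nR ln(V₂/V₁) = 0.981 × 8.314 × ln(3.33/27.7) = -17.3 J/K.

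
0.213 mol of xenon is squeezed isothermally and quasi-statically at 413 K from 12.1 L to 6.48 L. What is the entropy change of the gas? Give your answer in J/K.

For an isothermal ideal gas ΔS_gas = nR ln(V₂/V₁) = 0.213 × 8.314 × ln(6.48/12.1) = -1.11 J/K.

ΔS_gas = -1.11 J/K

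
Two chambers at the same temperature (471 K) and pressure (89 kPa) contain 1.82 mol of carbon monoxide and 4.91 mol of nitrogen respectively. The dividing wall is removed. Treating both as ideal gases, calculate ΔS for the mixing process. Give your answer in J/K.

ΔS_mix = 32.7 J/K

Mole fractions: x_A = 1.82/6.73 = 0.27, x_B = 0.73.
ΔS_mix = −R(n_A ln x_A + n_B ln x_B) = −8.314 × (1.82 ln 0.27 + 4.91 ln 0.73) = 32.7 J/K.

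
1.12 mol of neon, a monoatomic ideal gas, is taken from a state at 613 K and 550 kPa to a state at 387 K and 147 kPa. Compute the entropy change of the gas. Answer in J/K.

ΔS = 1.58 J/K

ΔS = nC_p ln(T₂/T₁) − nR ln(P₂/P₁), with C_p = 5R/2 = 20.79 J mol⁻¹ K⁻¹ for a monoatomic ideal gas.
ΔS = 1.12 × [20.79 × ln(387/613) − 8.314 × ln(147/550)] = 1.58 J/K.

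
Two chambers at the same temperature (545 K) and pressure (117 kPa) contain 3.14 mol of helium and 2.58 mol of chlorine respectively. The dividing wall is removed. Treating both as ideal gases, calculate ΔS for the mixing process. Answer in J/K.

Mole fractions: x_A = 3.14/5.72 = 0.549, x_B = 0.451.
ΔS_mix = −R(n_A ln x_A + n_B ln x_B) = −8.314 × (3.14 ln 0.549 + 2.58 ln 0.451) = 32.7 J/K.

ΔS_mix = 32.7 J/K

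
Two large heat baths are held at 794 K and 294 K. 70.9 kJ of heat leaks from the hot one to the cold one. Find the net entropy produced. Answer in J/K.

ΔS_total = 152 J/K

ΔS_hot = −Q/T_H = −70900/794 = -89.29 J/K and ΔS_cold = +Q/T_C = 70900/294 = 241.2 J/K.
ΔS_total = -89.29 + 241.2 = 152 J/K, positive as the second law requires.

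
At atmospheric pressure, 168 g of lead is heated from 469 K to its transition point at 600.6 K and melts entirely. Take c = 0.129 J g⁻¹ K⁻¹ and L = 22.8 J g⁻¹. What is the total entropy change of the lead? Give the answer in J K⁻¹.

ΔS = 11.7 J/K

Warming step: ΔS₁ = m c ln(T_tr/T_i) = 168 × 0.129 × ln(600.6/469) = 5.36 J/K.
Phase change: ΔS₂ = +mL/T_tr = 168 × 22.8 / 600.6 = 6.378 J/K.
ΔS_total = (5.36) + (6.378) = 11.7 J/K.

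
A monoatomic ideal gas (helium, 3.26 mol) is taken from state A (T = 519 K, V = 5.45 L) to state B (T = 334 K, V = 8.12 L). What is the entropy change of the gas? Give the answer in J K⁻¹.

Entropy is a state function: ΔS = nC_V ln(T₂/T₁) + nR ln(V₂/V₁), with C_V = 3R/2 = 12.47 J mol⁻¹ K⁻¹ for a monoatomic ideal gas.
ΔS = 3.26 × [12.47 × ln(334/519) + 8.314 × ln(8.12/5.45)] = -7.11 J/K.

ΔS = -7.11 J/K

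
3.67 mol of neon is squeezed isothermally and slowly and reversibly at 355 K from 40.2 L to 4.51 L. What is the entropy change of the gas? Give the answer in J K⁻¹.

ΔS_gas = -66.7 J/K

For an isothermal ideal gas ΔS_gas = nR ln(V₂/V₁) = 3.67 × 8.314 × ln(4.51/40.2) = -66.7 J/K.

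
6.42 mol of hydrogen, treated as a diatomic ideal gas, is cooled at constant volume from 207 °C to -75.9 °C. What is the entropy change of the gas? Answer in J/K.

ΔS = -119 J/K

In kelvin: T₁ = 480.15 K, T₂ = 197.25 K. At constant volume, ΔS = nC_V ln(T₂/T₁) with C_V = 5R/2 = 20.79 J mol⁻¹ K⁻¹.
ΔS = 6.42 × 20.79 × ln(197.25/480.15) = -119 J/K.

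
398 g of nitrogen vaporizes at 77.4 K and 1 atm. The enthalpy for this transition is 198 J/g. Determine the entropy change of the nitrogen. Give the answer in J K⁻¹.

Heat absorbed by the substance: Q = mL = 398 × 198 = 78804 J.
At constant T, ΔS = Q_rev/T = 78804 / 77.4 = 1020 J/K.

ΔS = 1020 J/K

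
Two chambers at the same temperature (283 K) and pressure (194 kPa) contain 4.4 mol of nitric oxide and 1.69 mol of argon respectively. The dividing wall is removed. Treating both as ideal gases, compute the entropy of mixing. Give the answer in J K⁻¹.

ΔS_mix = 29.9 J/K

Mole fractions: x_A = 4.4/6.09 = 0.722, x_B = 0.278.
ΔS_mix = −R(n_A ln x_A + n_B ln x_B) = −8.314 × (4.4 ln 0.722 + 1.69 ln 0.278) = 29.9 J/K.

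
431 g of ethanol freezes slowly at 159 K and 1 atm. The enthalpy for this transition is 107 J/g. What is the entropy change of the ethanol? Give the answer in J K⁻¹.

Heat released by the substance: Q = −mL = −431 × 107 = −46117 J.
At constant T, ΔS = Q_rev/T = −46117 / 159 = -290 J/K.

ΔS = -290 J/K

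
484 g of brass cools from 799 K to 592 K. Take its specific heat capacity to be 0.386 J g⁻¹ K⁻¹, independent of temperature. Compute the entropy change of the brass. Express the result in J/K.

ΔS = ∫dQ_rev/T = m c ln(T₂/T₁) = 484 × 0.386 × ln(592/799) = -56 J/K.

ΔS = -56 J/K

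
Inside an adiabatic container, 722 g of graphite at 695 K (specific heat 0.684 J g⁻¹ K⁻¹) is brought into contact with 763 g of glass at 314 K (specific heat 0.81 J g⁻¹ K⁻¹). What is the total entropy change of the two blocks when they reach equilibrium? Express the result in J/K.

ΔS_total = 86.9 J/K

Energy balance: T_f = (m₁c₁T₁ + m₂c₂T₂)/(m₁c₁ + m₂c₂) = 483.22 K.
ΔS₁ = m₁c₁ ln(T_f/T₁) = 493.848 × ln(483.22/695) = -179.5 J/K.
ΔS₂ = m₂c₂ ln(T_f/T₂) = 618.03 × ln(483.22/314) = 266.4 J/K.
ΔS_total = -179.5 + 266.4 = 86.9 J/K.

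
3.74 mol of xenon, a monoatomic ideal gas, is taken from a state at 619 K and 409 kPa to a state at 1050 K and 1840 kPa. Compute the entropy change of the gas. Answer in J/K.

ΔS = -5.68 J/K

ΔS = nC_p ln(T₂/T₁) − nR ln(P₂/P₁), with C_p = 5R/2 = 20.79 J mol⁻¹ K⁻¹ for a monoatomic ideal gas.
ΔS = 3.74 × [20.79 × ln(1050/619) − 8.314 × ln(1840/409)] = -5.68 J/K.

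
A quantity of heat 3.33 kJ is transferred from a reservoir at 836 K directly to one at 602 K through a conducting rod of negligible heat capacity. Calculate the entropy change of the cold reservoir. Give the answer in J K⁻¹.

ΔS_cold = 5.53 J/K

The cold reservoir gains heat Q, so ΔS_cold = +Q/T_C = 3330/602 = 5.53 J/K.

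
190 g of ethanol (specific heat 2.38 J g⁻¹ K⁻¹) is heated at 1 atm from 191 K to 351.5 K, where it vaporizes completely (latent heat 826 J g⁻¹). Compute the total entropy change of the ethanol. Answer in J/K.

Warming step: ΔS₁ = m c ln(T_tr/T_i) = 190 × 2.38 × ln(351.5/191) = 275.8 J/K.
Phase change: ΔS₂ = +mL/T_tr = 190 × 826 / 351.5 = 446.5 J/K.
ΔS_total = (275.8) + (446.5) = 722 J/K.

ΔS = 722 J/K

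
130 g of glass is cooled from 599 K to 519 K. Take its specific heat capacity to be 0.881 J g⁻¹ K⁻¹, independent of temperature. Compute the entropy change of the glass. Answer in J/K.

ΔS = -16.4 J/K

ΔS = ∫dQ_rev/T = m c ln(T₂/T₁) = 130 × 0.881 × ln(519/599) = -16.4 J/K.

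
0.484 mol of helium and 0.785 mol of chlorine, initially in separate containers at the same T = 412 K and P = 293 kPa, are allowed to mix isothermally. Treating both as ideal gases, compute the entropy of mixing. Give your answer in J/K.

Mole fractions: x_A = 0.484/1.27 = 0.381, x_B = 0.619.
ΔS_mix = −R(n_A ln x_A + n_B ln x_B) = −8.314 × (0.484 ln 0.381 + 0.785 ln 0.619) = 7.01 J/K.

ΔS_mix = 7.01 J/K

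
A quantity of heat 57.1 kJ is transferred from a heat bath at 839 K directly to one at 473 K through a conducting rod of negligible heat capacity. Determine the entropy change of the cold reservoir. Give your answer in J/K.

The cold reservoir gains heat Q, so ΔS_cold = +Q/T_C = 57100/473 = 121 J/K.

ΔS_cold = 121 J/K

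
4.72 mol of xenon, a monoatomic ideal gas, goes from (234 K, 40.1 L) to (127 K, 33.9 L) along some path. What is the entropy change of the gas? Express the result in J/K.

Entropy is a state function: ΔS = nC_V ln(T₂/T₁) + nR ln(V₂/V₁), with C_V = 3R/2 = 12.47 J mol⁻¹ K⁻¹ for a monoatomic ideal gas.
ΔS = 4.72 × [12.47 × ln(127/234) + 8.314 × ln(33.9/40.1)] = -42.6 J/K.

ΔS = -42.6 J/K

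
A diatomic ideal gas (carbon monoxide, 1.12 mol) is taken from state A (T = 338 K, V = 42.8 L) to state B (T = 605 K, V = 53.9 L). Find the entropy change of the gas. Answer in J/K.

ΔS = 15.7 J/K

Entropy is a state function: ΔS = nC_V ln(T₂/T₁) + nR ln(V₂/V₁), with C_V = 5R/2 = 20.79 J mol⁻¹ K⁻¹ for a diatomic ideal gas.
ΔS = 1.12 × [20.79 × ln(605/338) + 8.314 × ln(53.9/42.8)] = 15.7 J/K.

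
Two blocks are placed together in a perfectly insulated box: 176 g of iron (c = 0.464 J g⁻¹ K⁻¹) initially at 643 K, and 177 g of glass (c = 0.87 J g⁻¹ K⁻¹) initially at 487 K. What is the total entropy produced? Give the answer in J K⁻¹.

Energy balance: T_f = (m₁c₁T₁ + m₂c₂T₂)/(m₁c₁ + m₂c₂) = 541.06 K.
ΔS₁ = m₁c₁ ln(T_f/T₁) = 81.664 × ln(541.06/643) = -14.1 J/K.
ΔS₂ = m₂c₂ ln(T_f/T₂) = 153.99 × ln(541.06/487) = 16.21 J/K.
ΔS_total = -14.1 + 16.21 = 2.11 J/K.

ΔS_total = 2.11 J/K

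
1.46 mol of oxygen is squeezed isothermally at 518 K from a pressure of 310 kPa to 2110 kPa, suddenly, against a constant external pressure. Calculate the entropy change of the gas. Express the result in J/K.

ΔS_gas = -23.3 J/K

Entropy is a state function, so ΔS_gas depends only on the end states.
For an isothermal ideal gas ΔS_gas = nR ln(P₁/P₂) = 1.46 × 8.314 × ln(310/2110) = -23.3 J/K.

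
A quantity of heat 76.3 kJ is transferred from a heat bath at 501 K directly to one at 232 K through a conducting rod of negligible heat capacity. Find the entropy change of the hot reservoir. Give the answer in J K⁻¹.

ΔS_hot = -152 J/K

The hot reservoir loses heat Q, so ΔS_hot = −Q/T_H = −76300/501 = -152 J/K.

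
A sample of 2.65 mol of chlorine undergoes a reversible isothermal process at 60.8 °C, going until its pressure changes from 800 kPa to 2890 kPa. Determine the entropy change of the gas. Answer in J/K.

ΔS_gas = -28.3 J/K

For an isothermal ideal gas ΔS_gas = nR ln(P₁/P₂) = 2.65 × 8.314 × ln(800/2890) = -28.3 J/K.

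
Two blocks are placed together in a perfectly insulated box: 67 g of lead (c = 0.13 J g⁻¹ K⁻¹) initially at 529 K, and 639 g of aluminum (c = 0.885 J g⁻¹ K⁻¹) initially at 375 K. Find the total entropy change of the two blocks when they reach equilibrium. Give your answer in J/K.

Energy balance: T_f = (m₁c₁T₁ + m₂c₂T₂)/(m₁c₁ + m₂c₂) = 377.34 K.
ΔS₁ = m₁c₁ ln(T_f/T₁) = 8.71 × ln(377.34/529) = -2.943 J/K.
ΔS₂ = m₂c₂ ln(T_f/T₂) = 565.515 × ln(377.34/375) = 3.512 J/K.
ΔS_total = -2.943 + 3.512 = 0.569 J/K.

ΔS_total = 0.569 J/K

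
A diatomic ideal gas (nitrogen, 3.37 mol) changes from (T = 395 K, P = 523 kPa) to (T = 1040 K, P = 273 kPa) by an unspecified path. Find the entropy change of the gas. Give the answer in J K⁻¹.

ΔS = nC_p ln(T₂/T₁) − nR ln(P₂/P₁), with C_p = 7R/2 = 29.1 J mol⁻¹ K⁻¹ for a diatomic ideal gas.
ΔS = 3.37 × [29.1 × ln(1040/395) − 8.314 × ln(273/523)] = 113 J/K.

ΔS = 113 J/K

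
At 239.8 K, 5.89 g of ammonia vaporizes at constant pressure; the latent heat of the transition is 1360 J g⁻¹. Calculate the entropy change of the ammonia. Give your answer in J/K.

ΔS = 33.4 J/K

Heat absorbed by the substance: Q = mL = 5.89 × 1360 = 8010.4 J.
At constant T, ΔS = Q_rev/T = 8010.4 / 239.8 = 33.4 J/K.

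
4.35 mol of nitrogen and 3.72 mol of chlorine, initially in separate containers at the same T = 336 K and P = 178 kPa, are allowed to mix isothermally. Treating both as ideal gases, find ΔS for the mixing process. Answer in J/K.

ΔS_mix = 46.3 J/K

Mole fractions: x_A = 4.35/8.07 = 0.539, x_B = 0.461.
ΔS_mix = −R(n_A ln x_A + n_B ln x_B) = −8.314 × (4.35 ln 0.539 + 3.72 ln 0.461) = 46.3 J/K.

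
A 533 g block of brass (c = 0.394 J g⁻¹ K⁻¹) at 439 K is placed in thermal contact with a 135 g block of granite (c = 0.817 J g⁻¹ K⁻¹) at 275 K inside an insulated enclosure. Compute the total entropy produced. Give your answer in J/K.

ΔS_total = 7.48 J/K

Energy balance: T_f = (m₁c₁T₁ + m₂c₂T₂)/(m₁c₁ + m₂c₂) = 382.53 K.
ΔS₁ = m₁c₁ ln(T_f/T₁) = 210.002 × ln(382.53/439) = -28.92 J/K.
ΔS₂ = m₂c₂ ln(T_f/T₂) = 110.295 × ln(382.53/275) = 36.4 J/K.
ΔS_total = -28.92 + 36.4 = 7.48 J/K.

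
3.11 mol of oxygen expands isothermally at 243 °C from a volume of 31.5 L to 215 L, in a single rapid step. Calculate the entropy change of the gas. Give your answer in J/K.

ΔS_gas = 49.7 J/K

Entropy is a state function, so ΔS_gas depends only on the end states.
For an isothermal ideal gas ΔS_gas = nR ln(V₂/V₁) = 3.11 × 8.314 × ln(215/31.5) = 49.7 J/K.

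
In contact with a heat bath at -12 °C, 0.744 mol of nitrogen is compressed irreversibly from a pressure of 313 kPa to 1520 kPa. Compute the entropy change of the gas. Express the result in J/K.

Entropy is a state function, so ΔS_gas depends only on the end states.
For an isothermal ideal gas ΔS_gas = nR ln(P₁/P₂) = 0.744 × 8.314 × ln(313/1520) = -9.77 J/K.

ΔS_gas = -9.77 J/K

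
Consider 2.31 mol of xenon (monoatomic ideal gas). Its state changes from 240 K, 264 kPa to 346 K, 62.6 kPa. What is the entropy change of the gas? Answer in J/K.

ΔS = 45.2 J/K

ΔS = nC_p ln(T₂/T₁) − nR ln(P₂/P₁), with C_p = 5R/2 = 20.79 J mol⁻¹ K⁻¹ for a monoatomic ideal gas.
ΔS = 2.31 × [20.79 × ln(346/240) − 8.314 × ln(62.6/264)] = 45.2 J/K.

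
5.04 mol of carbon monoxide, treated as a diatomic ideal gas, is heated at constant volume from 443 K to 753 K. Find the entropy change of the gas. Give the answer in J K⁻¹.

ΔS = 55.6 J/K

At constant volume, ΔS = nC_V ln(T₂/T₁) with C_V = 5R/2 = 20.79 J mol⁻¹ K⁻¹.
ΔS = 5.04 × 20.79 × ln(753/443) = 55.6 J/K.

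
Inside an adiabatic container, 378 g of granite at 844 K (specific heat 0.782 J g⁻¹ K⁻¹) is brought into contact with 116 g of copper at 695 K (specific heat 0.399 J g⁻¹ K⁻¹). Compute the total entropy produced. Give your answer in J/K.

Energy balance: T_f = (m₁c₁T₁ + m₂c₂T₂)/(m₁c₁ + m₂c₂) = 823.83 K.
ΔS₁ = m₁c₁ ln(T_f/T₁) = 295.596 × ln(823.83/844) = -7.151 J/K.
ΔS₂ = m₂c₂ ln(T_f/T₂) = 46.284 × ln(823.83/695) = 7.871 J/K.
ΔS_total = -7.151 + 7.871 = 0.72 J/K.

ΔS_total = 0.72 J/K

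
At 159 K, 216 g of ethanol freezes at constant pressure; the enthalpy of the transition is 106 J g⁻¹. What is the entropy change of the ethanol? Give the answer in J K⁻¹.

Heat released by the substance: Q = −mL = −216 × 106 = −22896 J.
At constant T, ΔS = Q_rev/T = −22896 / 159 = -144 J/K.

ΔS = -144 J/K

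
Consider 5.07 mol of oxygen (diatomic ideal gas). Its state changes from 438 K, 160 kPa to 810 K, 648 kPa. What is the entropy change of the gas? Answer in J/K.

ΔS = 31.7 J/K

ΔS = nC_p ln(T₂/T₁) − nR ln(P₂/P₁), with C_p = 7R/2 = 29.1 J mol⁻¹ K⁻¹ for a diatomic ideal gas.
ΔS = 5.07 × [29.1 × ln(810/438) − 8.314 × ln(648/160)] = 31.7 J/K.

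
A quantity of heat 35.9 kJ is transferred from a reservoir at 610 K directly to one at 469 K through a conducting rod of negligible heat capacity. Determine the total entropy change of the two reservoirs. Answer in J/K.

ΔS_hot = −Q/T_H = −35900/610 = -58.85 J/K and ΔS_cold = +Q/T_C = 35900/469 = 76.55 J/K.
ΔS_total = -58.85 + 76.55 = 17.7 J/K, positive as the second law requires.

ΔS_total = 17.7 J/K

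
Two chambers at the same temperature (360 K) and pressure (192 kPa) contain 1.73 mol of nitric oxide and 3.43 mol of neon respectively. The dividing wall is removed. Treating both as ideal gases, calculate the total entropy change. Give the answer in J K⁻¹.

Mole fractions: x_A = 1.73/5.16 = 0.335, x_B = 0.665.
ΔS_mix = −R(n_A ln x_A + n_B ln x_B) = −8.314 × (1.73 ln 0.335 + 3.43 ln 0.665) = 27.4 J/K.

ΔS_mix = 27.4 J/K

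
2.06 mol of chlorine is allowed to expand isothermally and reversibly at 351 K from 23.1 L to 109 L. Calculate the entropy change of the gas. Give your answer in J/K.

For an isothermal ideal gas ΔS_gas = nR ln(V₂/V₁) = 2.06 × 8.314 × ln(109/23.1) = 26.6 J/K.

ΔS_gas = 26.6 J/K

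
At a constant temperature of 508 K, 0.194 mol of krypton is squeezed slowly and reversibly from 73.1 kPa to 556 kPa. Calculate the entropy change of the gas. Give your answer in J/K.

For an isothermal ideal gas ΔS_gas = nR ln(P₁/P₂) = 0.194 × 8.314 × ln(73.1/556) = -3.27 J/K.

ΔS_gas = -3.27 J/K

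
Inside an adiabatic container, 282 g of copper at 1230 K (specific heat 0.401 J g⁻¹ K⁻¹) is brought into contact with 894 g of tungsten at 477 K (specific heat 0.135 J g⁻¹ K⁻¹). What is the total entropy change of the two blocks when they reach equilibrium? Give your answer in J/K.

Energy balance: T_f = (m₁c₁T₁ + m₂c₂T₂)/(m₁c₁ + m₂c₂) = 841.25 K.
ΔS₁ = m₁c₁ ln(T_f/T₁) = 113.082 × ln(841.25/1230) = -42.96 J/K.
ΔS₂ = m₂c₂ ln(T_f/T₂) = 120.69 × ln(841.25/477) = 68.48 J/K.
ΔS_total = -42.96 + 68.48 = 25.5 J/K.

ΔS_total = 25.5 J/K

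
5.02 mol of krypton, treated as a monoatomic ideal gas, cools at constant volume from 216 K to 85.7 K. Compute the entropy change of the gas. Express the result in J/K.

At constant volume, ΔS = nC_V ln(T₂/T₁) with C_V = 3R/2 = 12.47 J mol⁻¹ K⁻¹.
ΔS = 5.02 × 12.47 × ln(85.7/216) = -57.9 J/K.

ΔS = -57.9 J/K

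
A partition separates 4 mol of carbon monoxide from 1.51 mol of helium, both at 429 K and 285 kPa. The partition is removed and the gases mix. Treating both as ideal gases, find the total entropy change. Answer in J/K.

Mole fractions: x_A = 4/5.51 = 0.726, x_B = 0.274.
ΔS_mix = −R(n_A ln x_A + n_B ln x_B) = −8.314 × (4 ln 0.726 + 1.51 ln 0.274) = 26.9 J/K.

ΔS_mix = 26.9 J/K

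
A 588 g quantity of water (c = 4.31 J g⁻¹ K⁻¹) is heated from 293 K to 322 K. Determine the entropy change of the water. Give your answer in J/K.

ΔS = 239 J/K

ΔS = ∫dQ_rev/T = m c ln(T₂/T₁) = 588 × 4.31 × ln(322/293) = 239 J/K.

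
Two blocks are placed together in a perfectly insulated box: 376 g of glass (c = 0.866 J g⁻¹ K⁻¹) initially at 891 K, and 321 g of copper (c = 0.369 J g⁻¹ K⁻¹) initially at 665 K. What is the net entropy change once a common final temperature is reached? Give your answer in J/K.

Energy balance: T_f = (m₁c₁T₁ + m₂c₂T₂)/(m₁c₁ + m₂c₂) = 830.72 K.
ΔS₁ = m₁c₁ ln(T_f/T₁) = 325.616 × ln(830.72/891) = -22.811 J/K.
ΔS₂ = m₂c₂ ln(T_f/T₂) = 118.449 × ln(830.72/665) = 26.355 J/K.
ΔS_total = -22.811 + 26.355 = 3.54 J/K.

ΔS_total = 3.54 J/K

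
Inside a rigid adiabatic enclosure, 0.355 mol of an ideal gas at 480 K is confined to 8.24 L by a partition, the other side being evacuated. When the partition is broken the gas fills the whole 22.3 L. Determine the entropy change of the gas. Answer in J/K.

ΔS_gas = 2.94 J/K

For an ideal gas in free expansion Q = 0 and W = 0, so T is unchanged.
Entropy is a state function; using a reversible isothermal path, ΔS_gas = nR ln(V₂/V₁) = 0.355 × 8.314 × ln(22.3/8.24) = 2.94 J/K.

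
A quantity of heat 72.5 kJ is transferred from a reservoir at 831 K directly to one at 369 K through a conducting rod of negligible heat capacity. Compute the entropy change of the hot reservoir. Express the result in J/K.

ΔS_hot = -87.2 J/K

The hot reservoir loses heat Q, so ΔS_hot = −Q/T_H = −72500/831 = -87.2 J/K.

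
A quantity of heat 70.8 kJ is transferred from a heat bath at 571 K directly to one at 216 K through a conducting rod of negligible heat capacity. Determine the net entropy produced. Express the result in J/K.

ΔS_hot = −Q/T_H = −70800/571 = -124 J/K and ΔS_cold = +Q/T_C = 70800/216 = 327.8 J/K.
ΔS_total = -124 + 327.8 = 204 J/K, positive as the second law requires.

ΔS_total = 204 J/K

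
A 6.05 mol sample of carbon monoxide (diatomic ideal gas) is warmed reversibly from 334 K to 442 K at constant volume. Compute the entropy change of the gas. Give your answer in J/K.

ΔS = 35.2 J/K

At constant volume, ΔS = nC_V ln(T₂/T₁) with C_V = 5R/2 = 20.79 J mol⁻¹ K⁻¹.
ΔS = 6.05 × 20.79 × ln(442/334) = 35.2 J/K.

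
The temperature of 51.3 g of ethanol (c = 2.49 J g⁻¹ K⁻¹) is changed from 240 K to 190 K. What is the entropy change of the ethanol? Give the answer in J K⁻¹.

ΔS = -29.8 J/K

ΔS = ∫dQ_rev/T = m c ln(T₂/T₁) = 51.3 × 2.49 × ln(190/240) = -29.8 J/K.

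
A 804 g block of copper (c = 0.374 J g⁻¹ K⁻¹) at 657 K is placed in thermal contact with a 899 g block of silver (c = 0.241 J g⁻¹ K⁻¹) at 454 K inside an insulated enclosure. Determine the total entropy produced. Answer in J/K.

ΔS_total = 8.39 J/K

Energy balance: T_f = (m₁c₁T₁ + m₂c₂T₂)/(m₁c₁ + m₂c₂) = 571.99 K.
ΔS₁ = m₁c₁ ln(T_f/T₁) = 300.696 × ln(571.99/657) = -41.6666 J/K.
ΔS₂ = m₂c₂ ln(T_f/T₂) = 216.659 × ln(571.99/454) = 50.0525 J/K.
ΔS_total = -41.6666 + 50.0525 = 8.39 J/K.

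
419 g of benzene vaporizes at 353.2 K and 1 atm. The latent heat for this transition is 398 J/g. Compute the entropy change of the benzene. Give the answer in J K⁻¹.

ΔS = 472 J/K

Heat absorbed by the substance: Q = mL = 419 × 398 = 166762 J.
At constant T, ΔS = Q_rev/T = 166762 / 353.2 = 472 J/K.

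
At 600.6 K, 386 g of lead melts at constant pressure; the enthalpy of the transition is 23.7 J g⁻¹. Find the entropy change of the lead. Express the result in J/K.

Heat absorbed by the substance: Q = mL = 386 × 23.7 = 9148.2 J.
At constant T, ΔS = Q_rev/T = 9148.2 / 600.6 = 15.2 J/K.

ΔS = 15.2 J/K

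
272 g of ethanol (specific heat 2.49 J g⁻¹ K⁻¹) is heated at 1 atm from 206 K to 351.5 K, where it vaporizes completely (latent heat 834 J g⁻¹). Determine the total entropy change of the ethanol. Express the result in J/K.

ΔS = 1010 J/K

Warming step: ΔS₁ = m c ln(T_tr/T_i) = 272 × 2.49 × ln(351.5/206) = 361.9 J/K.
Phase change: ΔS₂ = +mL/T_tr = 272 × 834 / 351.5 = 645.4 J/K.
ΔS_total = (361.9) + (645.4) = 1010 J/K.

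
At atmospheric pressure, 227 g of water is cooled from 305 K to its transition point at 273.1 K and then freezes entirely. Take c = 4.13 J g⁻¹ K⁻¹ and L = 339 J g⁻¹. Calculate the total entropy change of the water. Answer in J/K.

Cooling step: ΔS₁ = m c ln(T_tr/T_i) = 227 × 4.13 × ln(273.1/305) = -103.6 J/K.
Phase change: ΔS₂ = −mL/T_tr = −227 × 339 / 273.1 = -281.8 J/K.
ΔS_total = (-103.6) + (-281.8) = -385 J/K.

ΔS = -385 J/K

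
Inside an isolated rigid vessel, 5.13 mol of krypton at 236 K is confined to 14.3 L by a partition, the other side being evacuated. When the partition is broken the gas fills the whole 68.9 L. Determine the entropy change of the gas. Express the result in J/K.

No heat is exchanged and no work is done, so the ideal-gas temperature stays constant.
Entropy is a state function; using a reversible isothermal path, ΔS_gas = nR ln(V₂/V₁) = 5.13 × 8.314 × ln(68.9/14.3) = 67.1 J/K.

ΔS_gas = 67.1 J/K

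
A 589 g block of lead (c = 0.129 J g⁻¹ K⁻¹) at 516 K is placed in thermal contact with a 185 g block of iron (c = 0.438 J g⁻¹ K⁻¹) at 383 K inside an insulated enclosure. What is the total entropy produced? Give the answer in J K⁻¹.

Energy balance: T_f = (m₁c₁T₁ + m₂c₂T₂)/(m₁c₁ + m₂c₂) = 447.36 K.
ΔS₁ = m₁c₁ ln(T_f/T₁) = 75.981 × ln(447.36/516) = -10.85 J/K.
ΔS₂ = m₂c₂ ln(T_f/T₂) = 81.03 × ln(447.36/383) = 12.59 J/K.
ΔS_total = -10.85 + 12.59 = 1.74 J/K.

ΔS_total = 1.74 J/K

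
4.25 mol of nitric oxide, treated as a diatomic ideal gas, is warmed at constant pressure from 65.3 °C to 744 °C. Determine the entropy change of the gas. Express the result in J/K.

ΔS = 136 J/K

In kelvin: T₁ = 338.45 K, T₂ = 1017.15 K. At constant pressure, ΔS = nC_p ln(T₂/T₁) with C_p = 7R/2 = 29.1 J mol⁻¹ K⁻¹.
ΔS = 4.25 × 29.1 × ln(1017.15/338.45) = 136 J/K.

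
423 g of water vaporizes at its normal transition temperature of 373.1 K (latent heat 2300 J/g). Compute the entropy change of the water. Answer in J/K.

Heat absorbed by the substance: Q = mL = 423 × 2300 = 972900 J.
At constant T, ΔS = Q_rev/T = 972900 / 373.1 = 2610 J/K.

ΔS = 2610 J/K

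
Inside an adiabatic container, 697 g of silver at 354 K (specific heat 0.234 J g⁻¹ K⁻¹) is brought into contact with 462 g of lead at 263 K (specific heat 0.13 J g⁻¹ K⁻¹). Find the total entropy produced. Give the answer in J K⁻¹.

Energy balance: T_f = (m₁c₁T₁ + m₂c₂T₂)/(m₁c₁ + m₂c₂) = 329.51 K.
ΔS₁ = m₁c₁ ln(T_f/T₁) = 163.098 × ln(329.51/354) = -11.69 J/K.
ΔS₂ = m₂c₂ ln(T_f/T₂) = 60.06 × ln(329.51/263) = 13.54 J/K.
ΔS_total = -11.69 + 13.54 = 1.85 J/K.

ΔS_total = 1.85 J/K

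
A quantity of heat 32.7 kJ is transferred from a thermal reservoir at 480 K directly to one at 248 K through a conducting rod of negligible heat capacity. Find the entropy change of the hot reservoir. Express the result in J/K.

The hot reservoir loses heat Q, so ΔS_hot = −Q/T_H = −32700/480 = -68.1 J/K.

ΔS_hot = -68.1 J/K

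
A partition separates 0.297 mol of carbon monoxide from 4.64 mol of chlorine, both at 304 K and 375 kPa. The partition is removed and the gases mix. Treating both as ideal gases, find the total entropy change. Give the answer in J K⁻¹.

ΔS_mix = 9.33 J/K

Mole fractions: x_A = 0.297/4.94 = 0.0602, x_B = 0.94.
ΔS_mix = −R(n_A ln x_A + n_B ln x_B) = −8.314 × (0.297 ln 0.0602 + 4.64 ln 0.94) = 9.33 J/K.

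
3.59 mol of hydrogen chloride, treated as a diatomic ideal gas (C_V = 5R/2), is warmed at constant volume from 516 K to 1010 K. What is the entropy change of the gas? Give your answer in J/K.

ΔS = 50.1 J/K

At constant volume, ΔS = nC_V ln(T₂/T₁) with C_V = 5R/2 = 20.79 J mol⁻¹ K⁻¹.
ΔS = 3.59 × 20.79 × ln(1010/516) = 50.1 J/K.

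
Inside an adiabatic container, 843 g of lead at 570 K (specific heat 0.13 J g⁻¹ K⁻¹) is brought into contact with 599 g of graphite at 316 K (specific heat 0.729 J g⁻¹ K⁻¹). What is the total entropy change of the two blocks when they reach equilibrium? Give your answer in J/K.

Energy balance: T_f = (m₁c₁T₁ + m₂c₂T₂)/(m₁c₁ + m₂c₂) = 366.96 K.
ΔS₁ = m₁c₁ ln(T_f/T₁) = 109.59 × ln(366.96/570) = -48.26 J/K.
ΔS₂ = m₂c₂ ln(T_f/T₂) = 436.671 × ln(366.96/316) = 65.28 J/K.
ΔS_total = -48.26 + 65.28 = 17 J/K.

ΔS_total = 17 J/K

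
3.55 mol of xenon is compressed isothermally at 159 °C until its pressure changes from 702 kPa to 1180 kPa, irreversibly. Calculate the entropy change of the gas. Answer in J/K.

Entropy is a state function, so ΔS_gas depends only on the end states.
For an isothermal ideal gas ΔS_gas = nR ln(P₁/P₂) = 3.55 × 8.314 × ln(702/1180) = -15.3 J/K.

ΔS_gas = -15.3 J/K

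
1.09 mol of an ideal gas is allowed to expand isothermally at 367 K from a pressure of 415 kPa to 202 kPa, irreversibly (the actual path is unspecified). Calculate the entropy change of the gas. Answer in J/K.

ΔS_gas = 6.52 J/K

Entropy is a state function, so ΔS_gas depends only on the end states.
For an isothermal ideal gas ΔS_gas = nR ln(P₁/P₂) = 1.09 × 8.314 × ln(415/202) = 6.52 J/K.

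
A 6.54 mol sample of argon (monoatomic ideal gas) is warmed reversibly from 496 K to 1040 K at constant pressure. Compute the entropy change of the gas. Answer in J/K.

ΔS = 101 J/K

At constant pressure, ΔS = nC_p ln(T₂/T₁) with C_p = 5R/2 = 20.79 J mol⁻¹ K⁻¹.
ΔS = 6.54 × 20.79 × ln(1040/496) = 101 J/K.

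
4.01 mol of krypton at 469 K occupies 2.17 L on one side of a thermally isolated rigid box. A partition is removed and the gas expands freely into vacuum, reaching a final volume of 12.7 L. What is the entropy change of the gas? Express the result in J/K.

For an ideal gas in free expansion Q = 0 and W = 0, so T is unchanged.
Entropy is a state function; using a reversible isothermal path, ΔS_gas = nR ln(V₂/V₁) = 4.01 × 8.314 × ln(12.7/2.17) = 58.9 J/K.

ΔS_gas = 58.9 J/K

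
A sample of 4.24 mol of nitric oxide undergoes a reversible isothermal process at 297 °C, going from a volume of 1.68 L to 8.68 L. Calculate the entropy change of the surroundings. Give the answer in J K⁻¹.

For an isothermal ideal gas ΔS_gas = nR ln(V₂/V₁) = 4.24 × 8.314 × ln(8.68/1.68) = 57.9 J/K.
The process is reversible, so ΔS_surr = −ΔS_gas = -57.9 J/K and ΔS_universe = 0.

ΔS_surr = -57.9 J/K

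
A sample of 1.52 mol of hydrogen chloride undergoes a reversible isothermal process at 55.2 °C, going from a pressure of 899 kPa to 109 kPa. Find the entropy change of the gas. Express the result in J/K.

For an isothermal ideal gas ΔS_gas = nR ln(P₁/P₂) = 1.52 × 8.314 × ln(899/109) = 26.7 J/K.

ΔS_gas = 26.7 J/K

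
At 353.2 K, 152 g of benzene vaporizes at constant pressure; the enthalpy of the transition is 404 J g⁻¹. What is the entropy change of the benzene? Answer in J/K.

ΔS = 174 J/K

Heat absorbed by the substance: Q = mL = 152 × 404 = 61408 J.
At constant T, ΔS = Q_rev/T = 61408 / 353.2 = 174 J/K.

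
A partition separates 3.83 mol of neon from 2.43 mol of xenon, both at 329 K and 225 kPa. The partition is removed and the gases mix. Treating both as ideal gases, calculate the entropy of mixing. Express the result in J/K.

ΔS_mix = 34.8 J/K

Mole fractions: x_A = 3.83/6.26 = 0.612, x_B = 0.388.
ΔS_mix = −R(n_A ln x_A + n_B ln x_B) = −8.314 × (3.83 ln 0.612 + 2.43 ln 0.388) = 34.8 J/K.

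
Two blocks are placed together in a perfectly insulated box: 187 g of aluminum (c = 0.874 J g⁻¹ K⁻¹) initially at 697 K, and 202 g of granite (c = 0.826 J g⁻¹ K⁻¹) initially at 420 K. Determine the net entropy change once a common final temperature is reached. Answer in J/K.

ΔS_total = 10.5 J/K

Energy balance: T_f = (m₁c₁T₁ + m₂c₂T₂)/(m₁c₁ + m₂c₂) = 557.07 K.
ΔS₁ = m₁c₁ ln(T_f/T₁) = 163.438 × ln(557.07/697) = -36.63 J/K.
ΔS₂ = m₂c₂ ln(T_f/T₂) = 166.852 × ln(557.07/420) = 47.12 J/K.
ΔS_total = -36.63 + 47.12 = 10.5 J/K.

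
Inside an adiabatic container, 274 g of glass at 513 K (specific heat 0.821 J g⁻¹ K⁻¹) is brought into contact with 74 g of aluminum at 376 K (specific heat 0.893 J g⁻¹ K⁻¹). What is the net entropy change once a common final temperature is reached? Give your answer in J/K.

ΔS_total = 2.33 J/K

Energy balance: T_f = (m₁c₁T₁ + m₂c₂T₂)/(m₁c₁ + m₂c₂) = 481.89 K.
ΔS₁ = m₁c₁ ln(T_f/T₁) = 224.954 × ln(481.89/513) = -14.07 J/K.
ΔS₂ = m₂c₂ ln(T_f/T₂) = 66.082 × ln(481.89/376) = 16.4 J/K.
ΔS_total = -14.07 + 16.4 = 2.33 J/K.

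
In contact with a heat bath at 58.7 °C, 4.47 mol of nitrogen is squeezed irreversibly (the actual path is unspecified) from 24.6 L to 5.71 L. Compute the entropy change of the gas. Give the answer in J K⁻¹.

Entropy is a state function, so ΔS_gas depends only on the end states.
For an isothermal ideal gas ΔS_gas = nR ln(V₂/V₁) = 4.47 × 8.314 × ln(5.71/24.6) = -54.3 J/K.

ΔS_gas = -54.3 J/K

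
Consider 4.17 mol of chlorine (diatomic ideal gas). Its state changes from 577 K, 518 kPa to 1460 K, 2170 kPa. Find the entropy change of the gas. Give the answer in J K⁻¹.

ΔS = nC_p ln(T₂/T₁) − nR ln(P₂/P₁), with C_p = 7R/2 = 29.1 J mol⁻¹ K⁻¹ for a diatomic ideal gas.
ΔS = 4.17 × [29.1 × ln(1460/577) − 8.314 × ln(2170/518)] = 63 J/K.

ΔS = 63 J/K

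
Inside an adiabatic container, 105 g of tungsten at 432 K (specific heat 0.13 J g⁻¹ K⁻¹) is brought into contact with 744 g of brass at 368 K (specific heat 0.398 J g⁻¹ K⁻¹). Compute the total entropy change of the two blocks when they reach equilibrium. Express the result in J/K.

ΔS_total = 0.176 J/K

Energy balance: T_f = (m₁c₁T₁ + m₂c₂T₂)/(m₁c₁ + m₂c₂) = 370.82 K.
ΔS₁ = m₁c₁ ln(T_f/T₁) = 13.65 × ln(370.82/432) = -2.0845 J/K.
ΔS₂ = m₂c₂ ln(T_f/T₂) = 296.112 × ln(370.82/368) = 2.2607 J/K.
ΔS_total = -2.0845 + 2.2607 = 0.176 J/K.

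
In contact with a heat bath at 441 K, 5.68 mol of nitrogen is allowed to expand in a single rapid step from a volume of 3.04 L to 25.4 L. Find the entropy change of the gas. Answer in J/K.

Entropy is a state function, so ΔS_gas depends only on the end states.
For an isothermal ideal gas ΔS_gas = nR ln(V₂/V₁) = 5.68 × 8.314 × ln(25.4/3.04) = 100 J/K.

ΔS_gas = 100 J/K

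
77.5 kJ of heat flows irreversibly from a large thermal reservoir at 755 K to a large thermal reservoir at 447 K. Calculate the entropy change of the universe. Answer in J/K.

ΔS_total = 70.7 J/K

ΔS_hot = −Q/T_H = −77500/755 = -102.65 J/K and ΔS_cold = +Q/T_C = 77500/447 = 173.38 J/K.
ΔS_total = -102.65 + 173.38 = 70.7 J/K, positive as the second law requires.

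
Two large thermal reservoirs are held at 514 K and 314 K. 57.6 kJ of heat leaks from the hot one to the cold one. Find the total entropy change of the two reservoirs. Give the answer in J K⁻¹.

ΔS_hot = −Q/T_H = −57600/514 = -112.06 J/K and ΔS_cold = +Q/T_C = 57600/314 = 183.44 J/K.
ΔS_total = -112.06 + 183.44 = 71.4 J/K, positive as the second law requires.

ΔS_total = 71.4 J/K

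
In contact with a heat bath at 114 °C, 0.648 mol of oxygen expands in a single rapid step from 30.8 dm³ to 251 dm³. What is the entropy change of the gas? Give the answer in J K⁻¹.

ΔS_gas = 11.3 J/K

Entropy is a state function, so ΔS_gas depends only on the end states.
For an isothermal ideal gas ΔS_gas = nR ln(V₂/V₁) = 0.648 × 8.314 × ln(251/30.8) = 11.3 J/K.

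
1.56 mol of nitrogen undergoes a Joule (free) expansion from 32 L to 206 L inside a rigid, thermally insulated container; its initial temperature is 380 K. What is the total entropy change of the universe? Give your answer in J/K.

For an ideal gas in free expansion Q = 0 and W = 0, so T is unchanged.
Entropy is a state function; using a reversible isothermal path, ΔS_gas = nR ln(V₂/V₁) = 1.56 × 8.314 × ln(206/32) = 24.2 J/K.
The insulated surroundings exchange no heat, so ΔS_surr = 0 and ΔS_universe = ΔS_gas.

ΔS_universe = 24.2 J/K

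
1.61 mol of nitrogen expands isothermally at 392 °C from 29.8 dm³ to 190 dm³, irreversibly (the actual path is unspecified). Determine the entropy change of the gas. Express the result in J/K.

ΔS_gas = 24.8 J/K

Entropy is a state function, so ΔS_gas depends only on the end states.
For an isothermal ideal gas ΔS_gas = nR ln(V₂/V₁) = 1.61 × 8.314 × ln(190/29.8) = 24.8 J/K.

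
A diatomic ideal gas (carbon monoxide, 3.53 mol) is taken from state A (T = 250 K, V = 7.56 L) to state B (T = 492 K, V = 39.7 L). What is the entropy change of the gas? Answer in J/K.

Entropy is a state function: ΔS = nC_V ln(T₂/T₁) + nR ln(V₂/V₁), with C_V = 5R/2 = 20.79 J mol⁻¹ K⁻¹ for a diatomic ideal gas.
ΔS = 3.53 × [20.79 × ln(492/250) + 8.314 × ln(39.7/7.56)] = 98.3 J/K.

ΔS = 98.3 J/K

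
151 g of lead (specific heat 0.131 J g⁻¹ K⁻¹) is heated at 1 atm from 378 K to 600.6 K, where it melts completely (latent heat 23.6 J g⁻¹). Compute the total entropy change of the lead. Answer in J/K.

Warming step: ΔS₁ = m c ln(T_tr/T_i) = 151 × 0.131 × ln(600.6/378) = 9.159 J/K.
Phase change: ΔS₂ = +mL/T_tr = 151 × 23.6 / 600.6 = 5.933 J/K.
ΔS_total = (9.159) + (5.933) = 15.1 J/K.

ΔS = 15.1 J/K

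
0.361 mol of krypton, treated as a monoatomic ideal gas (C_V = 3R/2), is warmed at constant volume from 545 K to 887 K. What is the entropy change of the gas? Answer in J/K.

At constant volume, ΔS = nC_V ln(T₂/T₁) with C_V = 3R/2 = 12.47 J mol⁻¹ K⁻¹.
ΔS = 0.361 × 12.47 × ln(887/545) = 2.19 J/K.

ΔS = 2.19 J/K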